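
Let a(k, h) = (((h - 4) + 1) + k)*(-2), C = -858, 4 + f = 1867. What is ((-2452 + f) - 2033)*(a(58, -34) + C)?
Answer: 2359800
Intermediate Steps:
f = 1863 (f = -4 + 1867 = 1863)
a(k, h) = 6 - 2*h - 2*k (a(k, h) = (((-4 + h) + 1) + k)*(-2) = ((-3 + h) + k)*(-2) = (-3 + h + k)*(-2) = 6 - 2*h - 2*k)
((-2452 + f) - 2033)*(a(58, -34) + C) = ((-2452 + 1863) - 2033)*((6 - 2*(-34) - 2*58) - 858) = (-589 - 2033)*((6 + 68 - 116) - 858) = -2622*(-42 - 858) = -2622*(-900) = 2359800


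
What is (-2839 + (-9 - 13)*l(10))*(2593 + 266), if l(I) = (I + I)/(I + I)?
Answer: -8179599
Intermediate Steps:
l(I) = 1 (l(I) = (2*I)/((2*I)) = (2*I)*(1/(2*I)) = 1)
(-2839 + (-9 - 13)*l(10))*(2593 + 266) = (-2839 + (-9 - 13)*1)*(2593 + 266) = (-2839 - 22*1)*2859 = (-2839 - 22)*2859 = -2861*2859 = -8179599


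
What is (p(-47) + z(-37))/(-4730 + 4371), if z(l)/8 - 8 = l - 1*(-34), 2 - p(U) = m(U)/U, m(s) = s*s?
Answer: -89/359 ≈ -0.24791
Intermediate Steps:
m(s) = s²
p(U) = 2 - U (p(U) = 2 - U²/U = 2 - U)
z(l) = 336 + 8*l (z(l) = 64 + 8*(l - 1*(-34)) = 64 + 8*(l + 34) = 64 + 8*(34 + l) = 64 + (272 + 8*l) = 336 + 8*l)
(p(-47) + z(-37))/(-4730 + 4371) = ((2 - 1*(-47)) + (336 + 8*(-37)))/(-4730 + 4371) = ((2 + 47) + (336 - 296))/(-359) = (49 + 40)*(-1/359) = 89*(-1/359) = -89/359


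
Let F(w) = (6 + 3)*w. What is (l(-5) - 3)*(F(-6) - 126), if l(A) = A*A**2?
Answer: 23040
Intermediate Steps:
l(A) = A**3
F(w) = 9*w
(l(-5) - 3)*(F(-6) - 126) = ((-5)**3 - 3)*(9*(-6) - 126) = (-125 - 3)*(-54 - 126) = -128*(-180) = 23040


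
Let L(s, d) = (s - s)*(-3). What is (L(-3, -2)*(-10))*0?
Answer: 0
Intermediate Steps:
L(s, d) = 0 (L(s, d) = 0*(-3) = 0)
(L(-3, -2)*(-10))*0 = (0*(-10))*0 = 0*0 = 0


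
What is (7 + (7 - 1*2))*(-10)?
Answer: -120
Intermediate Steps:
(7 + (7 - 1*2))*(-10) = (7 + (7 - 2))*(-10) = (7 + 5)*(-10) = 12*(-10) = -120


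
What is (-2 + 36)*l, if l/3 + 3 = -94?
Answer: -9894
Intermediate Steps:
l = -291 (l = -9 + 3*(-94) = -9 - 282 = -291)
(-2 + 36)*l = (-2 + 36)*(-291) = 34*(-291) = -9894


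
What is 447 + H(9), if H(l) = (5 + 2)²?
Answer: 496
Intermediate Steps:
H(l) = 49 (H(l) = 7² = 49)
447 + H(9) = 447 + 49 = 496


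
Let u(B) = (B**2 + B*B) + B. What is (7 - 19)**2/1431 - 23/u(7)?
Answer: -659/5565 ≈ -0.11842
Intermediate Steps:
u(B) = B + 2*B**2 (u(B) = (B**2 + B**2) + B = 2*B**2 + B = B + 2*B**2)
(7 - 19)**2/1431 - 23/u(7) = (7 - 19)**2/1431 - 23*1/(7*(1 + 2*7)) = (-12)**2*(1/1431) - 23*1/(7*(1 + 14)) = 144*(1/1431) - 23/(7*15) = 16/159 - 23/105 = -659/5565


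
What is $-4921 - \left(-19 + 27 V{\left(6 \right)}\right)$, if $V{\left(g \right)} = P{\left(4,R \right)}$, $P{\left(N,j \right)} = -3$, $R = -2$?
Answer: $-4821$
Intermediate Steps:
$V{\left(g \right)} = -3$
$-4921 - \left(-19 + 27 V{\left(6 \right)}\right) = -4921 - \left(-19 + 27 \left(-3\right)\right) = -4921 - \left(-19 - 81\right) = -4921 - -100 = -4921 + 100 = -4821$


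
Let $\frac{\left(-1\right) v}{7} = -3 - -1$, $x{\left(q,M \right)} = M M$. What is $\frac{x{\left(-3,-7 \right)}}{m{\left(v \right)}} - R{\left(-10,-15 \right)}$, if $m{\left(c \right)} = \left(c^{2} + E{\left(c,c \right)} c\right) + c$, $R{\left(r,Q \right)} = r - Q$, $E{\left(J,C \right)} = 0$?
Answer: $- \frac{143}{30} \approx -4.7667$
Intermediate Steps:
$x{\left(q,M \right)} = M^{2}$
$v = 14$ ($v = - 7 \left(-3 - -1\right) = - 7 \left(-3 + 1\right) = \left(-7\right) \left(-2\right) = 14$)
$m{\left(c \right)} = c + c^{2}$ ($m{\left(c \right)} = \left(c^{2} + 0 c\right) + c = \left(c^{2} + 0\right) + c = c^{2} + c = c + c^{2}$)
$\frac{x{\left(-3,-7 \right)}}{m{\left(v \right)}} - R{\left(-10,-15 \right)} = \frac{\left(-7\right)^{2}}{14 \left(1 + 14\right)} - \left(-10 - -15\right) = \frac{49}{14 \cdot 15} - \left(-10 + 15\right) = \frac{49}{210} - 5 = 49 \cdot \frac{1}{210} - 5 = \frac{7}{30} - 5 = - \frac{143}{30}$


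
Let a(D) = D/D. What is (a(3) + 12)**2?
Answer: 169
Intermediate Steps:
a(D) = 1
(a(3) + 12)**2 = (1 + 12)**2 = 13**2 = 169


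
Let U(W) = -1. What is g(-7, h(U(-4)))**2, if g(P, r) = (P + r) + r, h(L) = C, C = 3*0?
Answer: 49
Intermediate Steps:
C = 0
h(L) = 0
g(P, r) = P + 2*r
g(-7, h(U(-4)))**2 = (-7 + 2*0)**2 = (-7 + 0)**2 = (-7)**2 = 49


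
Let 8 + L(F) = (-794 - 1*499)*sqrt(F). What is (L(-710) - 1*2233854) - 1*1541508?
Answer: -3775370 - 1293*I*sqrt(710) ≈ -3.7754e+6 - 34453.0*I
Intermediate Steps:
L(F) = -8 - 1293*sqrt(F) (L(F) = -8 + (-794 - 1*499)*sqrt(F) = -8 + (-794 - 499)*sqrt(F) = -8 - 1293*sqrt(F))
(L(-710) - 1*2233854) - 1*1541508 = ((-8 - 1293*I*sqrt(710)) - 1*2233854) - 1*1541508 = ((-8 - 1293*I*sqrt(710)) - 2233854) - 1541508 = (-2233862 - 1293*I*sqrt(710)) - 1541508 = -3775370 - 1293*I*sqrt(710)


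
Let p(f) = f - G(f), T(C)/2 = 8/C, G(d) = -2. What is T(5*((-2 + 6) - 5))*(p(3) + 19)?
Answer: -384/5 ≈ -76.800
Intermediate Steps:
T(C) = 16/C (T(C) = 2*(8/C) = 16/C)
p(f) = 2 + f (p(f) = f - 1*(-2) = f + 2 = 2 + f)
T(5*((-2 + 6) - 5))*(p(3) + 19) = (16/((5*((-2 + 6) - 5))))*((2 + 3) + 19) = (16/((5*(4 - 5))))*(5 + 19) = (16/((5*(-1))))*24 = (16/(-5))*24 = (16*(-1/5))*24 = -16/5*24 = -384/5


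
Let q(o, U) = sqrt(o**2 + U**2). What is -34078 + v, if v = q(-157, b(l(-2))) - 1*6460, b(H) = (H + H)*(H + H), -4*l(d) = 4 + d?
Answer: -40538 + 5*sqrt(986) ≈ -40381.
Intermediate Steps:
l(d) = -1 - d/4 (l(d) = -(4 + d)/4 = -1 - d/4)
b(H) = 4*H**2 (b(H) = (2*H)*(2*H) = 4*H**2)
q(o, U) = sqrt(U**2 + o**2)
v = -6460 + 5*sqrt(986) (v = sqrt((4*(-1 - 1/4*(-2))**2)**2 + (-157)**2) - 1*6460 = sqrt((4*(-1 + 1/2)**2)**2 + 24649) - 6460 = sqrt((4*(-1/2)**2)**2 + 24649) - 6460 = sqrt((4*(1/4))**2 + 24649) - 6460 = sqrt(1**2 + 24649) - 6460 = sqrt(1 + 24649) - 6460 = sqrt(24650) - 6460 = 5*sqrt(986) - 6460 = -6460 + 5*sqrt(986) ≈ -6303.0)
-34078 + v = -34078 + (-6460 + 5*sqrt(986)) = -40538 + 5*sqrt(986)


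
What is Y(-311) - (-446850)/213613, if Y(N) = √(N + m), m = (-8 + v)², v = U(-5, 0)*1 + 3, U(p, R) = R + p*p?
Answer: 446850/213613 + √89 ≈ 11.526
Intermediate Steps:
U(p, R) = R + p²
v = 28 (v = (0 + (-5)²)*1 + 3 = (0 + 25)*1 + 3 = 25*1 + 3 = 25 + 3 = 28)
m = 400 (m = (-8 + 28)² = 20² = 400)
Y(N) = √(400 + N) (Y(N) = √(N + 400) = √(400 + N))
Y(-311) - (-446850)/213613 = √(400 - 311) - (-446850)/213613 = √89 - (-446850)/213613 = √89 - 1*(-446850/213613) = √89 + 446850/213613 = 446850/213613 + √89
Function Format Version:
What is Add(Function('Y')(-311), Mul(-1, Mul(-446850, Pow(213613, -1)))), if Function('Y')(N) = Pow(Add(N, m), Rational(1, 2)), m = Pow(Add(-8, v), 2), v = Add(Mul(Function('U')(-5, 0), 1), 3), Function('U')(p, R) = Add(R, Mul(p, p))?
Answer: Add(Rational(446850, 213613), Pow(89, Rational(1, 2))) ≈ 11.526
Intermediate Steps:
Function('U')(p, R) = Add(R, Pow(p, 2))
v = 28 (v = Add(Mul(Add(0, Pow(-5, 2)), 1), 3) = Add(Mul(Add(0, 25), 1), 3) = Add(Mul(25, 1), 3) = Add(25, 3) = 28)
m = 400 (m = Pow(Add(-8, 28), 2) = Pow(20, 2) = 400)
Function('Y')(N) = Pow(Add(400, N), Rational(1, 2)) (Function('Y')(N) = Pow(Add(N, 400), Rational(1, 2)) = Pow(Add(400, N), Rational(1, 2)))
Add(Function('Y')(-311), Mul(-1, Mul(-446850, Pow(213613, -1)))) = Add(Pow(Add(400, -311), Rational(1, 2)), Mul(-1, Mul(-446850, Pow(213613, -1)))) = Add(Pow(89, Rational(1, 2)), Mul(-1, Mul(-446850, Rational(1, 213613)))) = Add(Pow(89, Rational(1, 2)), Mul(-1, Rational(-446850, 213613))) = Add(Pow(89, Rational(1, 2)), Rational(446850, 213613)) = Add(Rational(446850, 213613), Pow(89, Rational(1, 2)))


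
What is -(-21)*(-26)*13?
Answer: -7098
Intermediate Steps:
-(-21)*(-26)*13 = -21*26*13 = -546*13 = -7098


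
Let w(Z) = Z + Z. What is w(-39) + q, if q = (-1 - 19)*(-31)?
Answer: 542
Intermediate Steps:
w(Z) = 2*Z
q = 620 (q = -20*(-31) = 620)
w(-39) + q = 2*(-39) + 620 = -78 + 620 = 542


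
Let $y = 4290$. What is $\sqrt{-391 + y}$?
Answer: $\sqrt{3899} \approx 62.442$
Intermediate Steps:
$\sqrt{-391 + y} = \sqrt{-391 + 4290} = \sqrt{3899}$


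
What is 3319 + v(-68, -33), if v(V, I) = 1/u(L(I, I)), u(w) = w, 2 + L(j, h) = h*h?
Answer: 3607754/1087 ≈ 3319.0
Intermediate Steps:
L(j, h) = -2 + h² (L(j, h) = -2 + h*h = -2 + h²)
v(V, I) = 1/(-2 + I²)
3319 + v(-68, -33) = 3319 + 1/(-2 + (-33)²) = 3319 + 1/(-2 + 1089) = 3319 + 1/1087 = 3607754/1087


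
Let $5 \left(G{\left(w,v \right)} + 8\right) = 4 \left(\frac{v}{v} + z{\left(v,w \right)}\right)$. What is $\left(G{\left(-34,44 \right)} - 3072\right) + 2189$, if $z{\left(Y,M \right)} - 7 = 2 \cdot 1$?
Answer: $-883$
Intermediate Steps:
$z{\left(Y,M \right)} = 9$ ($z{\left(Y,M \right)} = 7 + 2 \cdot 1 = 7 + 2 = 9$)
$G{\left(w,v \right)} = 0$ ($G{\left(w,v \right)} = -8 + \frac{4 \left(\frac{v}{v} + 9\right)}{5} = -8 + \frac{4 \left(1 + 9\right)}{5} = -8 + \frac{4 \cdot 10}{5} = -8 + \frac{1}{5} \cdot 40 = -8 + 8 = 0$)
$\left(G{\left(-34,44 \right)} - 3072\right) + 2189 = \left(0 - 3072\right) + 2189 = -3072 + 2189 = -883$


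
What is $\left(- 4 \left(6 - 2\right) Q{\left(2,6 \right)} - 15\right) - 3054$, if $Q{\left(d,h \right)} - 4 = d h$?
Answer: $-3325$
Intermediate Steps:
$Q{\left(d,h \right)} = 4 + d h$
$\left(- 4 \left(6 - 2\right) Q{\left(2,6 \right)} - 15\right) - 3054 = \left(- 4 \left(6 - 2\right) \left(4 + 2 \cdot 6\right) - 15\right) - 3054 = \left(\left(-4\right) 4 \left(4 + 12\right) - 15\right) - 3054 = \left(\left(-16\right) 16 - 15\right) - 3054 = \left(-256 - 15\right) - 3054 = -271 - 3054 = -3325$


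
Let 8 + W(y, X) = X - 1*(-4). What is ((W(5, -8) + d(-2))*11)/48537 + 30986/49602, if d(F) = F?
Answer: 249388129/401255379 ≈ 0.62152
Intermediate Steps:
W(y, X) = -4 + X (W(y, X) = -8 + (X - 1*(-4)) = -8 + (X + 4) = -8 + (4 + X) = -4 + X)
((W(5, -8) + d(-2))*11)/48537 + 30986/49602 = (((-4 - 8) - 2)*11)/48537 + 30986/49602 = ((-12 - 2)*11)*(1/48537) + 30986*(1/49602) = -14*11*(1/48537) + 15493/24801 = -154*1/48537 + 15493/24801 = -154/48537 + 15493/24801 = 249388129/401255379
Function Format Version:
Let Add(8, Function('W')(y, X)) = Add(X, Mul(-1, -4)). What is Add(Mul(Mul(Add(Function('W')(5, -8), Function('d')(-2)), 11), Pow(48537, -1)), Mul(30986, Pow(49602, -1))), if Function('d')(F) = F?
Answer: Rational(249388129, 401255379) ≈ 0.62152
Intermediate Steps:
Function('W')(y, X) = Add(-4, X) (Function('W')(y, X) = Add(-8, Add(X, Mul(-1, -4))) = Add(-8, Add(X, 4)) = Add(-8, Add(4, X)) = Add(-4, X))
Add(Mul(Mul(Add(Function('W')(5, -8), Function('d')(-2)), 11), Pow(48537, -1)), Mul(30986, Pow(49602, -1))) = Add(Mul(Mul(Add(Add(-4, -8), -2), 11), Pow(48537, -1)), Mul(30986, Pow(49602, -1))) = Add(Mul(Mul(Add(-12, -2), 11), Rational(1, 48537)), Mul(30986, Rational(1, 49602))) = Add(Mul(Mul(-14, 11), Rational(1, 48537)), Rational(15493, 24801)) = Add(Mul(-154, Rational(1, 48537)), Rational(15493, 24801)) = Add(Rational(-154, 48537), Rational(15493, 24801)) = Rational(249388129, 401255379)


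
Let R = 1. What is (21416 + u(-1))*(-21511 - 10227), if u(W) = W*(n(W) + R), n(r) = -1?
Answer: -679701008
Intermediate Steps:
u(W) = 0 (u(W) = W*(-1 + 1) = W*0 = 0)
(21416 + u(-1))*(-21511 - 10227) = (21416 + 0)*(-21511 - 10227) = 21416*(-31738) = -679701008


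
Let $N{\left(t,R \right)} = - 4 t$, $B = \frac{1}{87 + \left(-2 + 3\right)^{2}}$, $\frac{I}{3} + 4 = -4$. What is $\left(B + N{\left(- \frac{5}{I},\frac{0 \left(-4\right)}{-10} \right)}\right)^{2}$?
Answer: $\frac{47089}{69696} \approx 0.67563$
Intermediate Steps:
$I = -24$ ($I = -12 + 3 \left(-4\right) = -12 - 12 = -24$)
$B = \frac{1}{88}$ ($B = \frac{1}{87 + 1^{2}} = \frac{1}{87 + 1} = \frac{1}{88} \approx 0.011364$)
$\left(B + N{\left(- \frac{5}{I},\frac{0 \left(-4\right)}{-10} \right)}\right)^{2} = \left(\frac{1}{88} - 4 \left(- \frac{5}{-24}\right)\right)^{2} = \left(\frac{1}{88} - 4 \left(\left(-5\right) \left(- \frac{1}{24}\right)\right)\right)^{2} = \left(\frac{1}{88} - \frac{5}{6}\right)^{2} = \left(- \frac{217}{264}\right)^{2} = \frac{47089}{69696}$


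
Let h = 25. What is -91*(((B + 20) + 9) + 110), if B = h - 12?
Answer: -13832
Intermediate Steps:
B = 13 (B = 25 - 12 = 13)
-91*(((B + 20) + 9) + 110) = -91*(((13 + 20) + 9) + 110) = -91*((33 + 9) + 110) = -91*(42 + 110) = -91*152 = -13832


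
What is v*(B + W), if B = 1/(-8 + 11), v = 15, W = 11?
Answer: 170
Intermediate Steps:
B = 1/3 ≈ 0.33333
v*(B + W) = 15*(1/3 + 11) = 15*(34/3) = 170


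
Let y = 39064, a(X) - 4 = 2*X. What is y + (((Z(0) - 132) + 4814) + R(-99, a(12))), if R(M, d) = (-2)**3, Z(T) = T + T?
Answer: 43738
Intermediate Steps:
Z(T) = 2*T
a(X) = 4 + 2*X
R(M, d) = -8
y + (((Z(0) - 132) + 4814) + R(-99, a(12))) = 39064 + (((2*0 - 132) + 4814) - 8) = 39064 + (((0 - 132) + 4814) - 8) = 39064 + ((-132 + 4814) - 8) = 39064 + (4682 - 8) = 39064 + 4674 = 43738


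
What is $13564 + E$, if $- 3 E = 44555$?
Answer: $- \frac{3863}{3} \approx -1287.7$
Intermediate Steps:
$E = - \frac{44555}{3}$ ($E = \left(- \frac{1}{3}\right) 44555 = - \frac{44555}{3} \approx -14852.0$)
$13564 + E = 13564 - \frac{44555}{3} = - \frac{3863}{3}$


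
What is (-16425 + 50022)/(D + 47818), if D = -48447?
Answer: -33597/629 ≈ -53.413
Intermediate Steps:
(-16425 + 50022)/(D + 47818) = (-16425 + 50022)/(-48447 + 47818) = 33597/(-629) = 33597*(-1/629) = -33597/629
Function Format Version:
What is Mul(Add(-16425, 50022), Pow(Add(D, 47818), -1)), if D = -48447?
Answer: Rational(-33597, 629) ≈ -53.413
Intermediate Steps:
Mul(Add(-16425, 50022), Pow(Add(D, 47818), -1)) = Mul(Add(-16425, 50022), Pow(Add(-48447, 47818), -1)) = Mul(33597, Pow(-629, -1)) = Mul(33597, Rational(-1, 629)) = Rational(-33597, 629)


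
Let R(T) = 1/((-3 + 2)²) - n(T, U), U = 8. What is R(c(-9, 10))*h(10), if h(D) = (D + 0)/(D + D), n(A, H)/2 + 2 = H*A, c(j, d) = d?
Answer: -155/2 ≈ -77.500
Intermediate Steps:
n(A, H) = -4 + 2*A*H (n(A, H) = -4 + 2*(H*A) = -4 + 2*(A*H) = -4 + 2*A*H)
R(T) = 5 - 16*T (R(T) = 1/((-3 + 2)²) - (-4 + 2*T*8) = 1/((-1)²) - (-4 + 16*T) = 1/1 + (4 - 16*T) = 1 + (4 - 16*T) = 5 - 16*T)
h(D) = ½ (h(D) = D/((2*D)) = D*(1/(2*D)) = ½)
R(c(-9, 10))*h(10) = (5 - 16*10)*(½) = (5 - 160)*(½) = -155*½ = -155/2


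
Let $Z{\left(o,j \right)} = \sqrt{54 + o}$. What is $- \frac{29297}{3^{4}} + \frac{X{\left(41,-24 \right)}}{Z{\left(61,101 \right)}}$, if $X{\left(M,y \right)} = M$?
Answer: $- \frac{29297}{81} + \frac{41 \sqrt{115}}{115} \approx -357.87$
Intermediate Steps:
$- \frac{29297}{3^{4}} + \frac{X{\left(41,-24 \right)}}{Z{\left(61,101 \right)}} = - \frac{29297}{3^{4}} + \frac{41}{\sqrt{54 + 61}} = - \frac{29297}{81} + \frac{41}{\sqrt{115}} = \left(-29297\right) \frac{1}{81} + 41 \frac{\sqrt{115}}{115} = - \frac{29297}{81} + \frac{41 \sqrt{115}}{115}$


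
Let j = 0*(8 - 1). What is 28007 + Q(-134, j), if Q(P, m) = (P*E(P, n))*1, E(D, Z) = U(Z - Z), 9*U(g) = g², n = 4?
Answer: 28007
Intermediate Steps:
j = 0 (j = 0*7 = 0)
U(g) = g²/9
E(D, Z) = 0 (E(D, Z) = (Z - Z)²/9 = (⅑)*0² = (⅑)*0 = 0)
Q(P, m) = 0 (Q(P, m) = (P*0)*1 = 0*1 = 0)
28007 + Q(-134, j) = 28007 + 0 = 28007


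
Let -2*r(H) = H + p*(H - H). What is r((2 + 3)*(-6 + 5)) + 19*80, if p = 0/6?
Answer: 3045/2 ≈ 1522.5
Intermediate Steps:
p = 0 (p = 0*(⅙) = 0)
r(H) = -H/2 (r(H) = -(H + 0*(H - H))/2 = -(H + 0*0)/2 = -(H + 0)/2 = -H/2)
r((2 + 3)*(-6 + 5)) + 19*80 = -(2 + 3)*(-6 + 5)/2 + 19*80 = -5*(-1)/2 + 1520 = -½*(-5) + 1520 = 5/2 + 1520 = 3045/2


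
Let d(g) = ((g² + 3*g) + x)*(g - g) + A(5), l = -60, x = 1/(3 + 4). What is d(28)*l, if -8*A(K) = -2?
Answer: -15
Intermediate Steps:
x = ⅐ (x = 1/7 = ⅐ ≈ 0.14286)
A(K) = ¼ (A(K) = -⅛*(-2) = ¼)
d(g) = ¼ (d(g) = ((g² + 3*g) + ⅐)*(g - g) + ¼ = (⅐ + g² + 3*g)*0 + ¼ = 0 + ¼ = ¼)
d(28)*l = (¼)*(-60) = -15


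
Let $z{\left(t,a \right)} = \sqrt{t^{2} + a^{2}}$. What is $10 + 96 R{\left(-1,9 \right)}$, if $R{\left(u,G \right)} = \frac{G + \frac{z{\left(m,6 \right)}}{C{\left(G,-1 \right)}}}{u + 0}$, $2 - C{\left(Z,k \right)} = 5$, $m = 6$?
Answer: $-854 + 192 \sqrt{2} \approx -582.47$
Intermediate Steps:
$C{\left(Z,k \right)} = -3$ ($C{\left(Z,k \right)} = 2 - 5 = -3$)
$z{\left(t,a \right)} = \sqrt{a^{2} + t^{2}}$
$R{\left(u,G \right)} = \frac{G - 2 \sqrt{2}}{u}$ ($R{\left(u,G \right)} = \frac{G + \frac{\sqrt{6^{2} + 6^{2}}}{-3}}{u + 0} = \frac{G + \sqrt{36 + 36} \left(- \frac{1}{3}\right)}{u} = \frac{G + \sqrt{72} \left(- \frac{1}{3}\right)}{u} = \frac{G + 6 \sqrt{2} \left(- \frac{1}{3}\right)}{u} = \frac{G - 2 \sqrt{2}}{u}$)
$10 + 96 R{\left(-1,9 \right)} = 10 + 96 \frac{9 - 2 \sqrt{2}}{-1} = 10 + 96 \left(- (9 - 2 \sqrt{2})\right) = 10 + 96 \left(-9 + 2 \sqrt{2}\right) = 10 - \left(864 - 192 \sqrt{2}\right) = -854 + 192 \sqrt{2}$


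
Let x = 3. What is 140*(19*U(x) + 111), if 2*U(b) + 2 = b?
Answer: 16870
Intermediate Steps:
U(b) = -1 + b/2
140*(19*U(x) + 111) = 140*(19*(-1 + (½)*3) + 111) = 140*(19*(-1 + 3/2) + 111) = 140*(19*(½) + 111) = 140*(19/2 + 111) = 140*(241/2) = 16870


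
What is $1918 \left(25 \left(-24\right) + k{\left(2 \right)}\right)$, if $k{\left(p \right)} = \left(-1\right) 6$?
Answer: $-1162308$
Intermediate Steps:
$k{\left(p \right)} = -6$
$1918 \left(25 \left(-24\right) + k{\left(2 \right)}\right) = 1918 \left(25 \left(-24\right) - 6\right) = 1918 \left(-600 - 6\right) = 1918 \left(-606\right) = -1162308$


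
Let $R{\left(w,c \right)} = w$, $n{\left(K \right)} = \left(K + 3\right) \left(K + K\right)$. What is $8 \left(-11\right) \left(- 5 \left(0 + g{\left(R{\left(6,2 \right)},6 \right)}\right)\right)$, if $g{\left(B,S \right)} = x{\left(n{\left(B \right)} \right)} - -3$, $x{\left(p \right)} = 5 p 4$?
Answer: $951720$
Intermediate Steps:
$n{\left(K \right)} = 2 K \left(3 + K\right)$ ($n{\left(K \right)} = \left(3 + K\right) 2 K = 2 K \left(3 + K\right)$)
$x{\left(p \right)} = 20 p$
$g{\left(B,S \right)} = 3 + 40 B \left(3 + B\right)$ ($g{\left(B,S \right)} = 20 \cdot 2 B \left(3 + B\right) - -3 = 40 B \left(3 + B\right) + 3 = 3 + 40 B \left(3 + B\right)$)
$8 \left(-11\right) \left(- 5 \left(0 + g{\left(R{\left(6,2 \right)},6 \right)}\right)\right) = 8 \left(-11\right) \left(- 5 \left(0 + \left(3 + 40 \cdot 6 \left(3 + 6\right)\right)\right)\right) = - 88 \left(- 5 \left(0 + \left(3 + 40 \cdot 6 \cdot 9\right)\right)\right) = - 88 \left(- 5 \left(0 + \left(3 + 2160\right)\right)\right) = - 88 \left(- 5 \left(0 + 2163\right)\right) = - 88 \left(\left(-5\right) 2163\right) = \left(-88\right) \left(-10815\right) = 951720$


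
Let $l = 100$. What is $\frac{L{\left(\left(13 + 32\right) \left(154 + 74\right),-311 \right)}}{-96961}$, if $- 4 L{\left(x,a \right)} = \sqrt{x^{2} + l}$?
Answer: $\frac{5 \sqrt{1052677}}{193922} \approx 0.026454$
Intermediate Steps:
$L{\left(x,a \right)} = - \frac{\sqrt{100 + x^{2}}}{4}$ ($L{\left(x,a \right)} = - \frac{\sqrt{x^{2} + 100}}{4} = - \frac{\sqrt{100 + x^{2}}}{4}$)
$\frac{L{\left(\left(13 + 32\right) \left(154 + 74\right),-311 \right)}}{-96961} = \frac{\left(- \frac{1}{4}\right) \sqrt{100 + \left(\left(13 + 32\right) \left(154 + 74\right)\right)^{2}}}{-96961} = - \frac{\sqrt{100 + \left(45 \cdot 228\right)^{2}}}{4} \left(- \frac{1}{96961}\right) = - \frac{\sqrt{100 + 10260^{2}}}{4} \left(- \frac{1}{96961}\right) = - \frac{\sqrt{100 + 105267600}}{4} \left(- \frac{1}{96961}\right) = - \frac{\sqrt{105267700}}{4} \left(- \frac{1}{96961}\right) = - \frac{10 \sqrt{1052677}}{4} \left(- \frac{1}{96961}\right) = - \frac{5 \sqrt{1052677}}{2} \left(- \frac{1}{96961}\right) = \frac{5 \sqrt{1052677}}{193922}$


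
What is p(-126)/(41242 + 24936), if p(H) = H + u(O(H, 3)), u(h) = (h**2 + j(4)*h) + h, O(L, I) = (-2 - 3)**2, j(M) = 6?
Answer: 337/33089 ≈ 0.010185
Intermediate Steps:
O(L, I) = 25 (O(L, I) = (-5)**2 = 25)
u(h) = h**2 + 7*h (u(h) = (h**2 + 6*h) + h = h**2 + 7*h)
p(H) = 800 + H (p(H) = H + 25*(7 + 25) = H + 25*32 = H + 800 = 800 + H)
p(-126)/(41242 + 24936) = (800 - 126)/(41242 + 24936) = 674/66178 = 674*(1/66178) = 337/33089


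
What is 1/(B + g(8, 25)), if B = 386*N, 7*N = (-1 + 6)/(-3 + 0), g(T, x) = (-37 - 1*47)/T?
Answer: -42/4301 ≈ -0.0097652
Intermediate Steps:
g(T, x) = -84/T (g(T, x) = (-37 - 47)/T = -84/T)
N = -5/21 (N = ((-1 + 6)/(-3 + 0))/7 = (5/(-3))/7 = (5*(-⅓))/7 = (⅐)*(-5/3) = -5/21 ≈ -0.23810)
B = -1930/21 (B = 386*(-5/21) = -1930/21 ≈ -91.905)
1/(B + g(8, 25)) = 1/(-1930/21 - 84/8) = 1/(-1930/21 - 84*⅛) = 1/(-1930/21 - 21/2) = 1/(-4301/42) = -42/4301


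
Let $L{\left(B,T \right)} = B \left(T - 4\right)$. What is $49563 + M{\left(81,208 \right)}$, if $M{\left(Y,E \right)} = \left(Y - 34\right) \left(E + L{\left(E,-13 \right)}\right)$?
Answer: $-106853$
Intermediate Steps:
$L{\left(B,T \right)} = B \left(-4 + T\right)$
$M{\left(Y,E \right)} = - 16 E \left(-34 + Y\right)$ ($M{\left(Y,E \right)} = \left(Y - 34\right) \left(E + E \left(-4 - 13\right)\right) = \left(-34 + Y\right) \left(E + E \left(-17\right)\right) = \left(-34 + Y\right) \left(E - 17 E\right) = \left(-34 + Y\right) \left(- 16 E\right) = - 16 E \left(-34 + Y\right)$)
$49563 + M{\left(81,208 \right)} = 49563 + 16 \cdot 208 \left(34 - 81\right) = 49563 + 16 \cdot 208 \left(-47\right) = 49563 - 156416 = -106853$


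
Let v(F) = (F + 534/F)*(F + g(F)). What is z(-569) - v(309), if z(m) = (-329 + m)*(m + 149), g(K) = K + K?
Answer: 89115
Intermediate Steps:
g(K) = 2*K
z(m) = (-329 + m)*(149 + m)
v(F) = 3*F*(F + 534/F) (v(F) = (F + 534/F)*(F + 2*F) = (F + 534/F)*(3*F) = 3*F*(F + 534/F))
z(-569) - v(309) = (-49021 + (-569)² - 180*(-569)) - (1602 + 3*309²) = (-49021 + 323761 + 102420) - (1602 + 3*95481) = 377160 - (1602 + 286443) = 377160 - 1*288045 = 377160 - 288045 = 89115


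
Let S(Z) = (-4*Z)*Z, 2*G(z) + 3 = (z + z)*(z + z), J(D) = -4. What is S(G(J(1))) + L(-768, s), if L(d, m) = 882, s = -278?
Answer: -2839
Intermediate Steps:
G(z) = -3/2 + 2*z² (G(z) = -3/2 + ((z + z)*(z + z))/2 = -3/2 + ((2*z)*(2*z))/2 = -3/2 + (4*z²)/2 = -3/2 + 2*z²)
S(Z) = -4*Z²
S(G(J(1))) + L(-768, s) = -4*(-3/2 + 2*(-4)²)² + 882 = -4*(-3/2 + 2*16)² + 882 = -4*(-3/2 + 32)² + 882 = -4*(61/2)² + 882 = -4*3721/4 + 882 = -3721 + 882 = -2839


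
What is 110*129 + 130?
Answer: 14320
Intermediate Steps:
110*129 + 130 = 14190 + 130 = 14320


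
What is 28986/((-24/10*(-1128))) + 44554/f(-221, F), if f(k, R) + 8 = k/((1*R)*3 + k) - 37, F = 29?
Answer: -13328536021/13105104 ≈ -1017.0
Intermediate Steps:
f(k, R) = -45 + k/(k + 3*R) (f(k, R) = -8 + (k/((1*R)*3 + k) - 37) = -8 + (k/(R*3 + k) - 37) = -8 + (k/(3*R + k) - 37) = -8 + (k/(k + 3*R) - 37) = -8 + (-37 + k/(k + 3*R)) = -45 + k/(k + 3*R))
28986/((-24/10*(-1128))) + 44554/f(-221, F) = 28986/((-24/10*(-1128))) + 44554/(((-135*29 - 44*(-221))/(-221 + 3*29))) = 28986/((-24*1/10*(-1128))) + 44554/(((-3915 + 9724)/(-221 + 87))) = 28986/((-12/5*(-1128))) + 44554/((5809/(-134))) = 28986/(13536/5) + 44554/((-1/134*5809)) = 28986*(5/13536) + 44554/(-5809/134) = 24155/2256 + 44554*(-134/5809) = 24155/2256 - 5970236/5809 = -13328536021/13105104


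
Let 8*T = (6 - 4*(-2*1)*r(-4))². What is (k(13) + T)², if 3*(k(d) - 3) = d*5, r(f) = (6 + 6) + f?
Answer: 14615329/36 ≈ 4.0598e+5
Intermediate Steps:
r(f) = 12 + f
k(d) = 3 + 5*d/3 (k(d) = 3 + (d*5)/3 = 3 + (5*d)/3 = 3 + 5*d/3)
T = 1225/2 (T = (6 - 4*(-2*1)*(12 - 4))²/8 = (6 - (-8)*8)²/8 = (6 - 4*(-16))²/8 = (6 + 64)²/8 = (⅛)*70² = (⅛)*4900 = 1225/2 ≈ 612.50)
(k(13) + T)² = ((3 + (5/3)*13) + 1225/2)² = ((3 + 65/3) + 1225/2)² = (74/3 + 1225/2)² = (3823/6)² = 14615329/36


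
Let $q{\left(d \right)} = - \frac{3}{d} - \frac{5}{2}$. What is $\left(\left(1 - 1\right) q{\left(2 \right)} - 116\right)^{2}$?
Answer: $13456$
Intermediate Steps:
$q{\left(d \right)} = - \frac{5}{2} - \frac{3}{d}$ ($q{\left(d \right)} = - \frac{3}{d} - \frac{5}{2} = - \frac{5}{2} - \frac{3}{d}$)
$\left(\left(1 - 1\right) q{\left(2 \right)} - 116\right)^{2} = \left(\left(1 - 1\right) \left(- \frac{5}{2} - \frac{3}{2}\right) - 116\right)^{2} = \left(0 \left(- \frac{5}{2} - \frac{3}{2}\right) - 116\right)^{2} = \left(0 \left(-4\right) - 116\right)^{2} = \left(0 - 116\right)^{2} = \left(-116\right)^{2} = 13456$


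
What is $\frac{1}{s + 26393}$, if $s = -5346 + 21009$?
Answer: $\frac{1}{42056} \approx 2.3778 \cdot 10^{-5}$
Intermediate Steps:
$s = 15663$
$\frac{1}{s + 26393} = \frac{1}{15663 + 26393} = \frac{1}{42056}$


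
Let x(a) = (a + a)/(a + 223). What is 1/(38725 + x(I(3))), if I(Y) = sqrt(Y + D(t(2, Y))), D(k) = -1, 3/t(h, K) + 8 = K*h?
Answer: 1925678071/74571883144567 - 446*sqrt(2)/74571883144567 ≈ 2.5823e-5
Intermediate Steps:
t(h, K) = 3/(-8 + K*h)
I(Y) = sqrt(-1 + Y) (I(Y) = sqrt(Y - 1) = sqrt(-1 + Y))
x(a) = 2*a/(223 + a) (x(a) = (2*a)/(223 + a) = 2*a/(223 + a))
1/(38725 + x(I(3))) = 1/(38725 + 2*sqrt(-1 + 3)/(223 + sqrt(-1 + 3))) = 1/(38725 + 2*sqrt(2)/(223 + sqrt(2)))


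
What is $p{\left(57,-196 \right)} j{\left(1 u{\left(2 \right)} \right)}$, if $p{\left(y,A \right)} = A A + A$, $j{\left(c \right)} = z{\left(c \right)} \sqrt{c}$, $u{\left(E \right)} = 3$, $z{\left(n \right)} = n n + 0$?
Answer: $343980 \sqrt{3} \approx 5.9579 \cdot 10^{5}$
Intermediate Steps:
$z{\left(n \right)} = n^{2}$ ($z{\left(n \right)} = n^{2} + 0 = n^{2}$)
$j{\left(c \right)} = c^{\frac{5}{2}}$ ($j{\left(c \right)} = c^{2} \sqrt{c} = c^{\frac{5}{2}}$)
$p{\left(y,A \right)} = A + A^{2}$ ($p{\left(y,A \right)} = A^{2} + A = A + A^{2}$)
$p{\left(57,-196 \right)} j{\left(1 u{\left(2 \right)} \right)} = - 196 \left(1 - 196\right) \left(1 \cdot 3\right)^{\frac{5}{2}} = \left(-196\right) \left(-195\right) 3^{\frac{5}{2}} = 38220 \cdot 9 \sqrt{3} = 343980 \sqrt{3}$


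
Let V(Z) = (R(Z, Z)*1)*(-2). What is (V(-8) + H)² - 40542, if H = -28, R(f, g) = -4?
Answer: -40142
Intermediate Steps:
V(Z) = 8 (V(Z) = -4*1*(-2) = -4*(-2) = 8)
(V(-8) + H)² - 40542 = (8 - 28)² - 40542 = (-20)² - 40542 = 400 - 40542 = -40142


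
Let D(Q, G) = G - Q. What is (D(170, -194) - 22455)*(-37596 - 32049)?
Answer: 1589229255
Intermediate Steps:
(D(170, -194) - 22455)*(-37596 - 32049) = ((-194 - 1*170) - 22455)*(-37596 - 32049) = ((-194 - 170) - 22455)*(-69645) = (-364 - 22455)*(-69645) = -22819*(-69645) = 1589229255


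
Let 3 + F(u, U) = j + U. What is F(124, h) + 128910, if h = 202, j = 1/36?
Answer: 4647925/36 ≈ 1.2911e+5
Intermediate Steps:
j = 1/36 ≈ 0.027778
F(u, U) = -107/36 + U (F(u, U) = -3 + (1/36 + U) = -107/36 + U)
F(124, h) + 128910 = (-107/36 + 202) + 128910 = 7165/36 + 128910 = 4647925/36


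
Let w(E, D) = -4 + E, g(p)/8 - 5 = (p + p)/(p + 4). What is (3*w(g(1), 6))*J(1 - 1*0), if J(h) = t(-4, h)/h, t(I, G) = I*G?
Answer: -2352/5 ≈ -470.40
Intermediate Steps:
t(I, G) = G*I
g(p) = 40 + 16*p/(4 + p) (g(p) = 40 + 8*((p + p)/(p + 4)) = 40 + 8*((2*p)/(4 + p)) = 40 + 8*(2*p/(4 + p)) = 40 + 16*p/(4 + p))
J(h) = -4 (J(h) = (h*(-4))/h = (-4*h)/h = -4)
(3*w(g(1), 6))*J(1 - 1*0) = (3*(-4 + 8*(20 + 7*1)/(4 + 1)))*(-4) = (3*(-4 + 8*(20 + 7)/5))*(-4) = (3*(-4 + 8*(⅕)*27))*(-4) = (3*(-4 + 216/5))*(-4) = (3*(196/5))*(-4) = (588/5)*(-4) = -2352/5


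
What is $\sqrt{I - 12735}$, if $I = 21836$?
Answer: $\sqrt{9101} \approx 95.399$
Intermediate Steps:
$\sqrt{I - 12735} = \sqrt{21836 - 12735} = \sqrt{9101}$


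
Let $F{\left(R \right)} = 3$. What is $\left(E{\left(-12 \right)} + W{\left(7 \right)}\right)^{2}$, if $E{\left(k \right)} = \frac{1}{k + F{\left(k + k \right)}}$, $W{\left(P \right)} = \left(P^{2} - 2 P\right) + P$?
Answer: $\frac{142129}{81} \approx 1754.7$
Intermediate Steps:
$W{\left(P \right)} = P^{2} - P$
$E{\left(k \right)} = \frac{1}{3 + k}$ ($E{\left(k \right)} = \frac{1}{k + 3} = \frac{1}{3 + k}$)
$\left(E{\left(-12 \right)} + W{\left(7 \right)}\right)^{2} = \left(\frac{1}{3 - 12} + 7 \left(-1 + 7\right)\right)^{2} = \left(\frac{1}{-9} + 7 \cdot 6\right)^{2} = \left(- \frac{1}{9} + 42\right)^{2} = \left(\frac{377}{9}\right)^{2} = \frac{142129}{81}$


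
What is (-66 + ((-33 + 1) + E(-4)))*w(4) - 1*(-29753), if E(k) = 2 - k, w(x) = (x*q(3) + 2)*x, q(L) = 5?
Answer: 21657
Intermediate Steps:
w(x) = x*(2 + 5*x) (w(x) = (x*5 + 2)*x = (5*x + 2)*x = (2 + 5*x)*x = x*(2 + 5*x))
(-66 + ((-33 + 1) + E(-4)))*w(4) - 1*(-29753) = (-66 + ((-33 + 1) + (2 - 1*(-4))))*(4*(2 + 5*4)) - 1*(-29753) = (-66 + (-32 + (2 + 4)))*(4*(2 + 20)) + 29753 = (-66 + (-32 + 6))*(4*22) + 29753 = (-66 - 26)*88 + 29753 = -92*88 + 29753 = -8096 + 29753 = 21657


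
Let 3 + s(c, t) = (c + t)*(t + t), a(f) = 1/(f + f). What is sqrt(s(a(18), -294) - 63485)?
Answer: sqrt(984309)/3 ≈ 330.71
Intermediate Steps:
a(f) = 1/(2*f)
s(c, t) = -3 + 2*t*(c + t) (s(c, t) = -3 + (c + t)*(t + t) = -3 + (c + t)*(2*t) = -3 + 2*t*(c + t))
sqrt(s(a(18), -294) - 63485) = sqrt((-3 + 2*(-294)**2 + 2*((1/2)/18)*(-294)) - 63485) = sqrt((-3 + 2*86436 + 2*((1/2)*(1/18))*(-294)) - 63485) = sqrt((-3 + 172872 + 2*(1/36)*(-294)) - 63485) = sqrt((-3 + 172872 - 49/3) - 63485) = sqrt(518558/3 - 63485) = sqrt(328103/3) = sqrt(984309)/3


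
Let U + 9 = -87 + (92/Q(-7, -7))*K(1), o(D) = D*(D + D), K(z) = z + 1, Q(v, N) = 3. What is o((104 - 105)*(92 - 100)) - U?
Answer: 488/3 ≈ 162.67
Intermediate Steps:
K(z) = 1 + z
o(D) = 2*D**2 (o(D) = D*(2*D) = 2*D**2)
U = -104/3 (U = -9 + (-87 + (92/3)*(1 + 1)) = -9 + (-87 + (92*(1/3))*2) = -9 + (-87 + (92/3)*2) = -9 + (-87 + 184/3) = -9 - 77/3 = -104/3 ≈ -34.667)
o((104 - 105)*(92 - 100)) - U = 2*((104 - 105)*(92 - 100))**2 - 1*(-104/3) = 2*(-1*(-8))**2 + 104/3 = 2*8**2 + 104/3 = 2*64 + 104/3 = 128 + 104/3 = 488/3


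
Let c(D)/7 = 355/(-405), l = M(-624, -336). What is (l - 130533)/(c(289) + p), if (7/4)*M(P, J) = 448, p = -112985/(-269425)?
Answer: 568618067745/24950488 ≈ 22790.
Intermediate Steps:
p = 22597/53885 (p = -112985*(-1/269425) = 22597/53885 ≈ 0.41936)
M(P, J) = 256 (M(P, J) = (4/7)*448 = 256)
l = 256
c(D) = -497/81 (c(D) = 7*(355/(-405)) = 7*(355*(-1/405)) = 7*(-71/81) = -497/81)
(l - 130533)/(c(289) + p) = (256 - 130533)/(-497/81 + 22597/53885) = -130277/(-24950488/4364685) = -130277*(-4364685/24950488) = 568618067745/24950488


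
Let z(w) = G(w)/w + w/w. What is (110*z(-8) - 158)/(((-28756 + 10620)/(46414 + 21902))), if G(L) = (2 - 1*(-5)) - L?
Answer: 17369343/18136 ≈ 957.73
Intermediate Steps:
G(L) = 7 - L (G(L) = (2 + 5) - L = 7 - L)
z(w) = 1 + (7 - w)/w (z(w) = (7 - w)/w + w/w = (7 - w)/w + 1 = 1 + (7 - w)/w)
(110*z(-8) - 158)/(((-28756 + 10620)/(46414 + 21902))) = (110*(7/(-8)) - 158)/(((-28756 + 10620)/(46414 + 21902))) = (110*(7*(-⅛)) - 158)/((-18136/68316)) = (110*(-7/8) - 158)/((-18136*1/68316)) = (-385/4 - 158)/(-4534/17079) = -1017/4*(-17079/4534) = 17369343/18136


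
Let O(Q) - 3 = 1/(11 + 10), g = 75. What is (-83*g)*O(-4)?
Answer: -132800/7 ≈ -18971.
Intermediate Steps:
O(Q) = 64/21 (O(Q) = 3 + 1/(11 + 10) = 3 + 1/21 = 64/21)
(-83*g)*O(-4) = -83*75*(64/21) = -6225*64/21 = -132800/7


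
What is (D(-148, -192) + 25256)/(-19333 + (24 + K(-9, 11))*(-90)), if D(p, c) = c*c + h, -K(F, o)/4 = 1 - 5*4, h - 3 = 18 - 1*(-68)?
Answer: -62209/28333 ≈ -2.1956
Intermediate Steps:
h = 89 (h = 3 + (18 - 1*(-68)) = 3 + (18 + 68) = 3 + 86 = 89)
K(F, o) = 76 (K(F, o) = -4*(1 - 5*4) = -4*(1 - 20) = -4*(-19) = 76)
D(p, c) = 89 + c**2 (D(p, c) = c*c + 89 = c**2 + 89 = 89 + c**2)
(D(-148, -192) + 25256)/(-19333 + (24 + K(-9, 11))*(-90)) = ((89 + (-192)**2) + 25256)/(-19333 + (24 + 76)*(-90)) = ((89 + 36864) + 25256)/(-19333 + 100*(-90)) = (36953 + 25256)/(-19333 - 9000) = 62209/(-28333) = 62209*(-1/28333) = -62209/28333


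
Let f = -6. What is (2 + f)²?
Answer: 16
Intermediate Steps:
(2 + f)² = (2 - 6)² = (-4)² = 16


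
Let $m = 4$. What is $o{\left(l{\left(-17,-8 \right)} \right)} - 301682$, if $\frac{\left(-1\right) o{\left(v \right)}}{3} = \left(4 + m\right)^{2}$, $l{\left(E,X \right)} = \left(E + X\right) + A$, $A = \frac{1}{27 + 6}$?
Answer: $-301874$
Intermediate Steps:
$A = \frac{1}{33} \approx 0.030303$
$l{\left(E,X \right)} = \frac{1}{33} + E + X$ ($l{\left(E,X \right)} = \left(E + X\right) + \frac{1}{33} = \frac{1}{33} + E + X$)
$o{\left(v \right)} = -192$ ($o{\left(v \right)} = - 3 \left(4 + 4\right)^{2} = - 3 \cdot 8^{2} = \left(-3\right) 64 = -192$)
$o{\left(l{\left(-17,-8 \right)} \right)} - 301682 = -192 - 301682 = -301874$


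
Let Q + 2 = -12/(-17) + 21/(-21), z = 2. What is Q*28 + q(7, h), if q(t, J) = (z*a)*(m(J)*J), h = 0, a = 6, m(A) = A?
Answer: -1092/17 ≈ -64.235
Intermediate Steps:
q(t, J) = 12*J**2 (q(t, J) = (2*6)*(J*J) = 12*J**2)
Q = -39/17 (Q = -2 + (-12/(-17) + 21/(-21)) = -2 + (-12*(-1/17) + 21*(-1/21)) = -2 + (12/17 - 1) = -2 - 5/17 = -39/17 ≈ -2.2941)
Q*28 + q(7, h) = -39/17*28 + 12*0**2 = -1092/17 + 12*0 = -1092/17 + 0 = -1092/17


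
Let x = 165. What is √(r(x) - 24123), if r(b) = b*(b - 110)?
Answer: 6*I*√418 ≈ 122.67*I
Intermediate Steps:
r(b) = b*(-110 + b)
√(r(x) - 24123) = √(165*(-110 + 165) - 24123) = √(165*55 - 24123) = √(9075 - 24123) = √(-15048) = 6*I*√418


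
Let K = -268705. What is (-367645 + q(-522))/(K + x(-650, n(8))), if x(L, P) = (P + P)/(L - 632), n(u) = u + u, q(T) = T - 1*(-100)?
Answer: 11234807/8201901 ≈ 1.3698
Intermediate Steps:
q(T) = 100 + T (q(T) = T + 100 = 100 + T)
n(u) = 2*u
x(L, P) = 2*P/(-632 + L) (x(L, P) = (2*P)/(-632 + L) = 2*P/(-632 + L))
(-367645 + q(-522))/(K + x(-650, n(8))) = (-367645 + (100 - 522))/(-268705 + 2*(2*8)/(-632 - 650)) = (-367645 - 422)/(-268705 + 2*16/(-1282)) = -368067/(-268705 + 2*16*(-1/1282)) = -368067/(-268705 - 16/641) = -368067/(-172239921/641) = -368067*(-641/172239921) = 11234807/8201901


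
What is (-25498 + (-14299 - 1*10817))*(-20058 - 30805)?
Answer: 2574379882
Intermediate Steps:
(-25498 + (-14299 - 1*10817))*(-20058 - 30805) = (-25498 + (-14299 - 10817))*(-50863) = (-25498 - 25116)*(-50863) = -50614*(-50863) = 2574379882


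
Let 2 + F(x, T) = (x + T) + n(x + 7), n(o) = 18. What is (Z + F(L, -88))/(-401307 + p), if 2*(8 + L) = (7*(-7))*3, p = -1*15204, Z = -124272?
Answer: 248851/833022 ≈ 0.29873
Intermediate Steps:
p = -15204
L = -163/2 (L = -8 + ((7*(-7))*3)/2 = -8 + (-49*3)/2 = -8 + (1/2)*(-147) = -8 - 147/2 = -163/2 ≈ -81.500)
F(x, T) = 16 + T + x (F(x, T) = -2 + ((x + T) + 18) = -2 + ((T + x) + 18) = -2 + (18 + T + x) = 16 + T + x)
(Z + F(L, -88))/(-401307 + p) = (-124272 + (16 - 88 - 163/2))/(-401307 - 15204) = (-124272 - 307/2)/(-416511) = -248851/2*(-1/416511) = 248851/833022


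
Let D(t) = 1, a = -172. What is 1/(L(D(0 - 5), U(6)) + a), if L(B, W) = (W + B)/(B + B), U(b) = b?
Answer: -2/337 ≈ -0.0059347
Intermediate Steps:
L(B, W) = (B + W)/(2*B) (L(B, W) = (B + W)/((2*B)) = (B + W)*(1/(2*B)) = (B + W)/(2*B))
1/(L(D(0 - 5), U(6)) + a) = 1/((1/2)*(1 + 6)/1 - 172) = 1/((1/2)*1*7 - 172) = 1/(7/2 - 172) = 1/(-337/2) = -2/337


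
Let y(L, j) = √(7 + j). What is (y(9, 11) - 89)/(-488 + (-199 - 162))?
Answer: 89/849 - √2/283 ≈ 0.099832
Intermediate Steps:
(y(9, 11) - 89)/(-488 + (-199 - 162)) = (√(7 + 11) - 89)/(-488 + (-199 - 162)) = (√18 - 89)/(-488 - 361) = (3*√2 - 89)/(-849) = (-89 + 3*√2)*(-1/849) = 89/849 - √2/283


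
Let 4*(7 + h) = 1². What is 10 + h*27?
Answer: -689/4 ≈ -172.25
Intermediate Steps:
h = -27/4 (h = -7 + (¼)*1² = -7 + (¼)*1 = -7 + ¼ = -27/4 ≈ -6.7500)
10 + h*27 = 10 - 27/4*27 = 10 - 729/4 = -689/4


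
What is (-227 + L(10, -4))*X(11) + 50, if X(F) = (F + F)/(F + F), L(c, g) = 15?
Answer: -162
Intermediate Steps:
X(F) = 1 (X(F) = (2*F)/((2*F)) = (2*F)*(1/(2*F)) = 1)
(-227 + L(10, -4))*X(11) + 50 = (-227 + 15)*1 + 50 = -212*1 + 50 = -212 + 50 = -162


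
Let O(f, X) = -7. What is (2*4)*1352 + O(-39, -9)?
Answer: 10809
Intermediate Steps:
(2*4)*1352 + O(-39, -9) = (2*4)*1352 - 7 = 8*1352 - 7 = 10816 - 7 = 10809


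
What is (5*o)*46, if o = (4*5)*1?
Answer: 4600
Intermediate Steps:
o = 20 (o = 20*1 = 20)
(5*o)*46 = (5*20)*46 = 100*46 = 4600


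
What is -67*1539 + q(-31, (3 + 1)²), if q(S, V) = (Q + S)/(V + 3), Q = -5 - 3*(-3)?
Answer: -1959174/19 ≈ -1.0311e+5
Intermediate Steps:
Q = 4 (Q = -5 + 9 = 4)
q(S, V) = (4 + S)/(3 + V) (q(S, V) = (4 + S)/(V + 3) = (4 + S)/(3 + V))
-67*1539 + q(-31, (3 + 1)²) = -67*1539 + (4 - 31)/(3 + (3 + 1)²) = -103113 - 27/(3 + 4²) = -103113 - 27/(3 + 16) = -103113 - 27/19 = -1959174/19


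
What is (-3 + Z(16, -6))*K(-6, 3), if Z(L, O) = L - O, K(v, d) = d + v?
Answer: -57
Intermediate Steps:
(-3 + Z(16, -6))*K(-6, 3) = (-3 + (16 - 1*(-6)))*(3 - 6) = (-3 + (16 + 6))*(-3) = (-3 + 22)*(-3) = 19*(-3) = -57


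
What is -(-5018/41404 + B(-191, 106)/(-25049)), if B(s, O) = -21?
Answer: 62413199/518564398 ≈ 0.12036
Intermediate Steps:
-(-5018/41404 + B(-191, 106)/(-25049)) = -(-5018/41404 - 21/(-25049)) = -(-5018*1/41404 - 21*(-1/25049)) = -(-2509/20702 + 21/25049) = -1*(-62413199/518564398) = 62413199/518564398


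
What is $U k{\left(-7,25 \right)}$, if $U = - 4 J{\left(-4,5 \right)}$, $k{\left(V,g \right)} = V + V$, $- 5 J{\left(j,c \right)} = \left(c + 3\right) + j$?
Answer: $- \frac{224}{5} \approx -44.8$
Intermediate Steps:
$J{\left(j,c \right)} = - \frac{3}{5} - \frac{c}{5} - \frac{j}{5}$ ($J{\left(j,c \right)} = - \frac{\left(c + 3\right) + j}{5} = - \frac{\left(3 + c\right) + j}{5} = - \frac{3 + c + j}{5} = - \frac{3}{5} - \frac{c}{5} - \frac{j}{5}$)
$k{\left(V,g \right)} = 2 V$
$U = \frac{16}{5}$ ($U = - 4 \left(- \frac{3}{5} - 1 - - \frac{4}{5}\right) = - 4 \left(- \frac{3}{5} - 1 + \frac{4}{5}\right) = \left(-4\right) \left(- \frac{4}{5}\right) = \frac{16}{5} \approx 3.2$)
$U k{\left(-7,25 \right)} = \frac{16 \cdot 2 \left(-7\right)}{5} = \frac{16}{5} \left(-14\right) = - \frac{224}{5}$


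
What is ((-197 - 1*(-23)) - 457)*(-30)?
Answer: 18930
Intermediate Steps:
((-197 - 1*(-23)) - 457)*(-30) = ((-197 + 23) - 457)*(-30) = (-174 - 457)*(-30) = -631*(-30) = 18930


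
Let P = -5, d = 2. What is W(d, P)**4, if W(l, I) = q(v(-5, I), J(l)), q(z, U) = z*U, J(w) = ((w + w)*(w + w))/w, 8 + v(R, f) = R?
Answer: 116985856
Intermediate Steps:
v(R, f) = -8 + R
J(w) = 4*w (J(w) = ((2*w)*(2*w))/w = (4*w**2)/w = 4*w)
q(z, U) = U*z
W(l, I) = -52*l (W(l, I) = (4*l)*(-8 - 5) = (4*l)*(-13) = -52*l)
W(d, P)**4 = (-52*2)**4 = (-104)**4 = 116985856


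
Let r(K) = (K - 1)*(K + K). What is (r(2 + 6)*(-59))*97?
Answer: -640976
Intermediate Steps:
r(K) = 2*K*(-1 + K) (r(K) = (-1 + K)*(2*K) = 2*K*(-1 + K))
(r(2 + 6)*(-59))*97 = ((2*(2 + 6)*(-1 + (2 + 6)))*(-59))*97 = ((2*8*(-1 + 8))*(-59))*97 = ((2*8*7)*(-59))*97 = (112*(-59))*97 = -6608*97 = -640976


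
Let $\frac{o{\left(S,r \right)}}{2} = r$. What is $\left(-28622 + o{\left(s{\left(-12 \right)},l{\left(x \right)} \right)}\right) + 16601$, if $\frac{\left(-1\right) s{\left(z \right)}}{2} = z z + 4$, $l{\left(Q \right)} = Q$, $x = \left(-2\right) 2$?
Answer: $-12029$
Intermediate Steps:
$x = -4$
$s{\left(z \right)} = -8 - 2 z^{2}$ ($s{\left(z \right)} = - 2 \left(z z + 4\right) = - 2 \left(z^{2} + 4\right) = - 2 \left(4 + z^{2}\right) = -8 - 2 z^{2}$)
$o{\left(S,r \right)} = 2 r$
$\left(-28622 + o{\left(s{\left(-12 \right)},l{\left(x \right)} \right)}\right) + 16601 = \left(-28622 + 2 \left(-4\right)\right) + 16601 = \left(-28622 - 8\right) + 16601 = -28630 + 16601 = -12029$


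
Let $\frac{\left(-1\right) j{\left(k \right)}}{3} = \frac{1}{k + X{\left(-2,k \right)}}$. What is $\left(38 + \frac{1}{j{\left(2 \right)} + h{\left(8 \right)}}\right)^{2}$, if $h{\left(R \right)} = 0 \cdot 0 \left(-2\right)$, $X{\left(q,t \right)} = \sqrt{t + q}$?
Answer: $\frac{12544}{9} \approx 1393.8$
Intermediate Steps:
$X{\left(q,t \right)} = \sqrt{q + t}$
$h{\left(R \right)} = 0$ ($h{\left(R \right)} = 0 \left(-2\right) = 0$)
$j{\left(k \right)} = - \frac{3}{k + \sqrt{-2 + k}}$
$\left(38 + \frac{1}{j{\left(2 \right)} + h{\left(8 \right)}}\right)^{2} = \left(38 + \frac{1}{- \frac{3}{2 + \sqrt{-2 + 2}} + 0}\right)^{2} = \left(38 + \frac{1}{- \frac{3}{2 + \sqrt{0}} + 0}\right)^{2} = \left(38 + \frac{1}{- \frac{3}{2 + 0} + 0}\right)^{2} = \left(38 + \frac{1}{- \frac{3}{2} + 0}\right)^{2} = \left(38 + \frac{1}{- \frac{3}{2}}\right)^{2} = \left(38 - \frac{2}{3}\right)^{2} = \left(\frac{112}{3}\right)^{2} = \frac{12544}{9}$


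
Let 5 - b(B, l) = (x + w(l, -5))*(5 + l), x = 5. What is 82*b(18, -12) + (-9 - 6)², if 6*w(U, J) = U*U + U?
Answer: 16133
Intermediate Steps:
w(U, J) = U/6 + U²/6 (w(U, J) = (U*U + U)/6 = (U² + U)/6 = (U + U²)/6 = U/6 + U²/6)
b(B, l) = 5 - (5 + l)*(5 + l*(1 + l)/6) (b(B, l) = 5 - (5 + l*(1 + l)/6)*(5 + l) = 5 - (5 + l)*(5 + l*(1 + l)/6))
82*b(18, -12) + (-9 - 6)² = 82*(-20 - 1*(-12)² - 35/6*(-12) - ⅙*(-12)³) + (-9 - 6)² = 82*(-20 - 1*144 + 70 - ⅙*(-1728)) + (-15)² = 82*(-20 - 144 + 70 + 288) + 225 = 82*194 + 225 = 15908 + 225 = 16133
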